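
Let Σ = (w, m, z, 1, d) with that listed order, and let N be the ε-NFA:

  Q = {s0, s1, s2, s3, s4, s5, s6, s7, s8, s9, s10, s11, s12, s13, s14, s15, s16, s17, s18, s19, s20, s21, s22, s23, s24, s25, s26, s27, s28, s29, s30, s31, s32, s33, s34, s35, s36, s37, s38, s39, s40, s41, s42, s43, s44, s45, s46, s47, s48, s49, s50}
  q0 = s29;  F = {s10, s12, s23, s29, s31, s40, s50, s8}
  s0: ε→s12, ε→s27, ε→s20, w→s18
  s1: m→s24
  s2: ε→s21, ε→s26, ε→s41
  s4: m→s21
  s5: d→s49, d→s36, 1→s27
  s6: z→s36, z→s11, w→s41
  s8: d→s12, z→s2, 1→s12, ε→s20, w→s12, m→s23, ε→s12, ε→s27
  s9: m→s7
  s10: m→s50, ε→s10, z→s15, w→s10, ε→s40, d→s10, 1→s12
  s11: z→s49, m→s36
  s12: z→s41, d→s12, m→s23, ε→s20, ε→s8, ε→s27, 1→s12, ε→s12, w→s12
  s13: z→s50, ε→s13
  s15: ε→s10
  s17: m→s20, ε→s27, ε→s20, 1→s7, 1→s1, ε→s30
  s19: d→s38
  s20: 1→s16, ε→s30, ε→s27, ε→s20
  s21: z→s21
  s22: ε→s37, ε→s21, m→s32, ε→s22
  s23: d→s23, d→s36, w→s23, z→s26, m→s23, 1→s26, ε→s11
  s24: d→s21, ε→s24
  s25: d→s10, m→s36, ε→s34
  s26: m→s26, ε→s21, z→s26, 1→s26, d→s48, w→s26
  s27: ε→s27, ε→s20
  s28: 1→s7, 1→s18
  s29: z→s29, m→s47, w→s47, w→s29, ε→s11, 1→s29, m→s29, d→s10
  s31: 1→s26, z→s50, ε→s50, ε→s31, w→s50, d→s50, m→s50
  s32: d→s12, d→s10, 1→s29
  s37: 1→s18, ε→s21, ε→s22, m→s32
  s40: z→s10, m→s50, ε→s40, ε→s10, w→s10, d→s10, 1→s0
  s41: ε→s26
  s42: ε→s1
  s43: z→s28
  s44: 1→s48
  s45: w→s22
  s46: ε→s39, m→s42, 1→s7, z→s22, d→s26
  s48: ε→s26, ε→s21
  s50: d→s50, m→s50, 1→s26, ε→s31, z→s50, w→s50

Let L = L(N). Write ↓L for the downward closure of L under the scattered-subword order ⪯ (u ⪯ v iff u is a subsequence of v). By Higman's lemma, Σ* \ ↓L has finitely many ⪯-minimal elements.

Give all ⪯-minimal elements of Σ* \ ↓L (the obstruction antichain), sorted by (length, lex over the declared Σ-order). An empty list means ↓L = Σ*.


min(Σ*\↓L) = [dm1, d1z].

|Q|=51, |F|=8, |δ|=130 (45 ε).
min D↑ (6 st, q0=0, F={4}): 0:w→0,m→0,z→0,1→0,d→1 1:w→1,m→2,z→1,1→3,d→1 2:w→2,m→2,z→2,1→4,d→2 3:w→3,m→5,z→4,1→3,d→3 4:w→4,m→4,z→4,1→4,d→4 5:w→5,m→5,z→4,1→4,d→5.
'dm1': N↓-sim [24, 22, 9, 3] end={s21,s26,s48} rej; 3/3 single-dels accept.
'd1z': run [24, 22, 17, 6] end={s2,s21,s26,s41,s48,s49} rej; 3/3 del acc.
2 minimals (antichain).


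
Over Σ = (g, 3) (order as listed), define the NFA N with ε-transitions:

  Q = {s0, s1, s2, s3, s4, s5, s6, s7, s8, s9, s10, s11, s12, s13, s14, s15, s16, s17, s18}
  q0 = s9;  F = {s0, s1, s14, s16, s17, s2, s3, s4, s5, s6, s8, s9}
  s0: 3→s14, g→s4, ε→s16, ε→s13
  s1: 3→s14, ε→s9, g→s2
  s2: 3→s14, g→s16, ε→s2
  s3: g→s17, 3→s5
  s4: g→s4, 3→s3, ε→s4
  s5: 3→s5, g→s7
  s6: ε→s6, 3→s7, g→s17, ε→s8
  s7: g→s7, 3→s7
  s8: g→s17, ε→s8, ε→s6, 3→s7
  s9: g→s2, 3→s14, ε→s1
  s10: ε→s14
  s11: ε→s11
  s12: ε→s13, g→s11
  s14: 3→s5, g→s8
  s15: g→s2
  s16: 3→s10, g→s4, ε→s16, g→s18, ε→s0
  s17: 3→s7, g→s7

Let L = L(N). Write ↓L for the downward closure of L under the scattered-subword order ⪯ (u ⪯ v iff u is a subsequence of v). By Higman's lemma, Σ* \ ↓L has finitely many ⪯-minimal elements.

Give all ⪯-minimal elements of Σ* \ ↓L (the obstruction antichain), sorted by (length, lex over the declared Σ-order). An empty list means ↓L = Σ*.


min(Σ*\↓L) = [3g3, 33g, 3ggg, ggg3gg].

|Q|=19, |F|=12, |δ|=44 (15 ε).
min D↑ (10 st, q0=0, F={8}): 0:g→1,3→2 1:g→3,3→2 2:g→4,3→5 3:g→6,3→2 4:g→7,3→8 5:g→8,3→5 6:g→6,3→9 7:g→8,3→8 8:g→8,3→8 9:g→7,3→5.
'3g3': run [16, 8, 4, 1] end={s7} — reject; 3/3 del acc.
'33g': |S_i|=[16, 8, 2, 1] end={s7} — reject; 3/3 single-dels accept.
'3ggg': N↓-sim [16, 8, 4, 2, 1] end={s7} ∉↓L; 4/4 del acc.
'ggg3gg': N↓-sim [16, 14, 13, 8, 4, 2, 1] end={s7} ∉↓L; 6/6 deletions ∈↓L.
4 minimals (antichain).


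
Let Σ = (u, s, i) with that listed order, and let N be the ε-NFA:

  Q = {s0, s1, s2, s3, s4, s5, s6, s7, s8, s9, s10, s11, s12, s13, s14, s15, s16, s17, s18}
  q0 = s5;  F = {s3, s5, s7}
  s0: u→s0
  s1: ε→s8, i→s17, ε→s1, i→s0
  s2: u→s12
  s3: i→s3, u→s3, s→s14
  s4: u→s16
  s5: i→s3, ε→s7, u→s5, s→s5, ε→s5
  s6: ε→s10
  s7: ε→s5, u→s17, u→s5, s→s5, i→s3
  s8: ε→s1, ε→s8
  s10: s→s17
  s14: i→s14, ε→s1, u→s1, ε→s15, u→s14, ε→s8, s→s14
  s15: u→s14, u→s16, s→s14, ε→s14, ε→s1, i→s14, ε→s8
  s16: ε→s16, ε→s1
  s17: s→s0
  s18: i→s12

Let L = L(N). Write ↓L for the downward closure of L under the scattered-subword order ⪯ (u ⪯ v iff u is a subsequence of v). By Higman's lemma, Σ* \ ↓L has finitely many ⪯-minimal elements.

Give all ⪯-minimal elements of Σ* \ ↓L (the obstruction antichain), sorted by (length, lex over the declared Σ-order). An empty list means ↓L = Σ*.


A = [is].

|Q|=19, |F|=3, |δ|=42 (16 ε).
min D↑ (3 st, q0=0, F={2}): 0:u→0,s→0,i→1 1:u→1,s→2,i→1 2:u→2,s→2,i→2.
'is': |S_i|=[10, 8, 7] end={s0,s1,s14,s15,s16,s17,s8} rej; 2/2 del acc.
1 obstructions.


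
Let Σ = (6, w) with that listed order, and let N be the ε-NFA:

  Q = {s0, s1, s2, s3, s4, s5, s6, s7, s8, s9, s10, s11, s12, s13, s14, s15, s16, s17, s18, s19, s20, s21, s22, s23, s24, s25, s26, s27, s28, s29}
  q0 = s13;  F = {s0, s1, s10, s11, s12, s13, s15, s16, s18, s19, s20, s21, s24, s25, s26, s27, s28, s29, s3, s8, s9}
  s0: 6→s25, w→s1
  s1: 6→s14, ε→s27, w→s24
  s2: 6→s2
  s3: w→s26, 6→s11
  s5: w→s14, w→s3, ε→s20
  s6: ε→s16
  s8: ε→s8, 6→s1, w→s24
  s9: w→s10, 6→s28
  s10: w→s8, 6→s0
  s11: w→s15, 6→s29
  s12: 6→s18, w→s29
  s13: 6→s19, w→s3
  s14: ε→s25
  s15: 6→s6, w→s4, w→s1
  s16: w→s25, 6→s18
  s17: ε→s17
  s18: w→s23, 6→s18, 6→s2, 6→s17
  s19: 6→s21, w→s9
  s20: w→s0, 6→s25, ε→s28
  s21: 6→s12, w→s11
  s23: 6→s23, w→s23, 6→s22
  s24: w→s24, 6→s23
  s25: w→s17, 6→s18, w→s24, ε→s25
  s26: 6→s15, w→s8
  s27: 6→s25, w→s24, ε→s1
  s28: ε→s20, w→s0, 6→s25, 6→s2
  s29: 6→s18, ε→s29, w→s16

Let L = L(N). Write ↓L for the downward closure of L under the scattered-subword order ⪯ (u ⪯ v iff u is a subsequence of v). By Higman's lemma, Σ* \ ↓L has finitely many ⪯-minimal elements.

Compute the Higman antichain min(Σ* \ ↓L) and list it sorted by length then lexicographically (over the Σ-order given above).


A = [6666w, w666w, wwww6, 6w66w6].

|Q|=30, |F|=21, |δ|=64 (11 ε).
min D↑ (20 st, q0=0, F={19}): 0:6→1,w→2 1:6→3,w→4 2:6→5,w→6 3:6→7,w→5 4:6→8,w→9 5:6→10,w→11 6:6→11,w→12 7:6→13,w→10 8:6→14,w→15 9:6→15,w→12 10:6→13,w→16 11:6→16,w→17 12:6→17,w→18 13:6→13,w→19 14:6→13,w→18 15:6→14,w→17 16:6→13,w→14 17:6→14,w→18 18:6→19,w→18 19:6→19,w→19 (ε-aug+det+¬).
'6666w': run [28, 25, 21, 12, 5, 2] end={s22,s23} — reject; 5/5 deletions ∈↓L.
'w666w': N↓-sim [28, 24, 19, 11, 5, 2] end={s22,s23} rej; 5/5 deletions ∈↓L.
'wwww6': |S_i|=[28, 24, 18, 12, 4, 2] end={s22,s23} — reject; 5/5 single-dels accept.
'6w66w6': |S_i|=[28, 25, 22, 16, 8, 4, 2] end={s22,s23} rej; 6/6 del acc.
4 words, ⪯-incomp.


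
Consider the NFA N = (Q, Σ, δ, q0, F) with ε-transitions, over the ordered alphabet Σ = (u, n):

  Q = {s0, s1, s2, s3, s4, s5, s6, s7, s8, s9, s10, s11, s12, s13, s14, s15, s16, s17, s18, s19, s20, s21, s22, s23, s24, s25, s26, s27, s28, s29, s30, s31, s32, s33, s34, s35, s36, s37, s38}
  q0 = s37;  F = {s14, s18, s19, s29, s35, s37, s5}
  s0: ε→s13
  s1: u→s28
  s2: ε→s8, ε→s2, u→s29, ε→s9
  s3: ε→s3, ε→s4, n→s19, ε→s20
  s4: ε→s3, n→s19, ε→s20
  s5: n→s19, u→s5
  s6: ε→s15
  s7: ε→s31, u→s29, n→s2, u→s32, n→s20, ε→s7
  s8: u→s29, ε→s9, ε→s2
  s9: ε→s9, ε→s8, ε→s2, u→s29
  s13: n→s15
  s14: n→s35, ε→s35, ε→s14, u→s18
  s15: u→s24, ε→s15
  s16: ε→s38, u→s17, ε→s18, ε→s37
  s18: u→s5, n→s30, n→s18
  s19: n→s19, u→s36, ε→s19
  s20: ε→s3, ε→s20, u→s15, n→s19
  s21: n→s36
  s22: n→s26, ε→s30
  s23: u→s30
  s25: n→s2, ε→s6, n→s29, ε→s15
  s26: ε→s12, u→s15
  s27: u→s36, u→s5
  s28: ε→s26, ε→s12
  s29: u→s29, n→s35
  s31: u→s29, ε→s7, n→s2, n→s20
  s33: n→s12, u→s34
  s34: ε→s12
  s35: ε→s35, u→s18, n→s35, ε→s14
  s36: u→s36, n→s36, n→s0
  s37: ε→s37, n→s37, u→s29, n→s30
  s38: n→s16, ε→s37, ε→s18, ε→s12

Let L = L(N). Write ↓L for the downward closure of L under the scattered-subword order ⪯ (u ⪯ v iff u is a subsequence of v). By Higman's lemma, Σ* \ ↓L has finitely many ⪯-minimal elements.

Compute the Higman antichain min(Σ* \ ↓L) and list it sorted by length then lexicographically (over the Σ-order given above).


|Q|=39, |F|=7, |δ|=88 (40 ε).
min D↑ (7 st, q0=0, F={6}): 0:u→1,n→0 1:u→1,n→2 2:u→3,n→2 3:u→4,n→3 4:u→4,n→5 5:u→6,n→5 6:u→6,n→6 [Hopcroft].
'unuunu': run [13, 12, 11, 9, 7, 6, 5] end={s0,s13,s15,s24,s36} ∉↓L; 6/6 deletions ∈↓L.
1 words, ⪯-incomp.

A = [unuunu].


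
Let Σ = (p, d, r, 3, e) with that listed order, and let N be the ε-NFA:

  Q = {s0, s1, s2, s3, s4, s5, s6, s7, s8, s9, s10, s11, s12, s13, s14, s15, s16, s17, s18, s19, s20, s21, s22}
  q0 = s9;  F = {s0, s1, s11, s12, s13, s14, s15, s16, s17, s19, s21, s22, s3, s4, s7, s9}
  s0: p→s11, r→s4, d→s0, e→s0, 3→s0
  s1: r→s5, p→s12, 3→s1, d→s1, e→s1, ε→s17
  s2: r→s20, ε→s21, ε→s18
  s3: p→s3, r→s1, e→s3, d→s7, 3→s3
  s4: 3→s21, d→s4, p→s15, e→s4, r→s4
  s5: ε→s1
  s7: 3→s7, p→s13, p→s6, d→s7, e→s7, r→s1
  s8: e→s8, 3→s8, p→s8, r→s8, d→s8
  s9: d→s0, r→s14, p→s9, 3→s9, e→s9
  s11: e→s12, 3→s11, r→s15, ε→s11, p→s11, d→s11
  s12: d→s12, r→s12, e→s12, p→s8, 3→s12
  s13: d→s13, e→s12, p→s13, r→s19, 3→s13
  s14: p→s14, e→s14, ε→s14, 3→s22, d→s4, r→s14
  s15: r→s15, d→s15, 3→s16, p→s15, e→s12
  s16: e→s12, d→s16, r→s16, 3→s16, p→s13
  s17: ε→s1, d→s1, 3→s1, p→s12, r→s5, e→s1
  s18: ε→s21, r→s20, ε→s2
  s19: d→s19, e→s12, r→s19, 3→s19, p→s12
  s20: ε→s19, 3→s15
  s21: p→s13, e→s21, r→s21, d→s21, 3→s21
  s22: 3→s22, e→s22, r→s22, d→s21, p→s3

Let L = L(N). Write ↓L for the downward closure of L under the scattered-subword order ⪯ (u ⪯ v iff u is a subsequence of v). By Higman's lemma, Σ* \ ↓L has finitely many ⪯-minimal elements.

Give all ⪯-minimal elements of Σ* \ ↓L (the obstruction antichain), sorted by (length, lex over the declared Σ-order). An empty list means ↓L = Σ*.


A = [dpep, r3prpp].

|Q|=23, |F|=16, |δ|=99 (10 ε).
min D↑ (16 st, q0=0, F={11}): 0:p→0,d→1,r→2,3→0,e→0 1:p→3,d→1,r→4,3→1,e→1 2:p→2,d→4,r→2,3→5,e→2 3:p→3,d→3,r→6,3→3,e→7 4:p→6,d→4,r→4,3→8,e→4 5:p→9,d→8,r→5,3→5,e→5 6:p→6,d→6,r→6,3→10,e→7 7:p→11,d→7,r→7,3→7,e→7 8:p→12,d→8,r→8,3→8,e→8 9:p→9,d→13,r→14,3→9,e→9 10:p→12,d→10,r→10,3→10,e→7 11:p→11,d→11,r→11,3→11,e→11 12:p→12,d→12,r→15,3→12,e→7 13:p→12,d→13,r→14,3→13,e→13 14:p→7,d→14,r→14,3→14,e→14 15:p→7,d→15,r→15,3→15,e→7 (ε-aug+det+¬).
'dpep': N↓-sim [19, 15, 8, 2, 1] end={s8} ∉↓L; 4/4 deletions ∈↓L.
'r3prpp': N↓-sim [19, 16, 13, 10, 6, 2, 1] end={s8} rej; 6/6 deletions ∈↓L.
2 obstructions.


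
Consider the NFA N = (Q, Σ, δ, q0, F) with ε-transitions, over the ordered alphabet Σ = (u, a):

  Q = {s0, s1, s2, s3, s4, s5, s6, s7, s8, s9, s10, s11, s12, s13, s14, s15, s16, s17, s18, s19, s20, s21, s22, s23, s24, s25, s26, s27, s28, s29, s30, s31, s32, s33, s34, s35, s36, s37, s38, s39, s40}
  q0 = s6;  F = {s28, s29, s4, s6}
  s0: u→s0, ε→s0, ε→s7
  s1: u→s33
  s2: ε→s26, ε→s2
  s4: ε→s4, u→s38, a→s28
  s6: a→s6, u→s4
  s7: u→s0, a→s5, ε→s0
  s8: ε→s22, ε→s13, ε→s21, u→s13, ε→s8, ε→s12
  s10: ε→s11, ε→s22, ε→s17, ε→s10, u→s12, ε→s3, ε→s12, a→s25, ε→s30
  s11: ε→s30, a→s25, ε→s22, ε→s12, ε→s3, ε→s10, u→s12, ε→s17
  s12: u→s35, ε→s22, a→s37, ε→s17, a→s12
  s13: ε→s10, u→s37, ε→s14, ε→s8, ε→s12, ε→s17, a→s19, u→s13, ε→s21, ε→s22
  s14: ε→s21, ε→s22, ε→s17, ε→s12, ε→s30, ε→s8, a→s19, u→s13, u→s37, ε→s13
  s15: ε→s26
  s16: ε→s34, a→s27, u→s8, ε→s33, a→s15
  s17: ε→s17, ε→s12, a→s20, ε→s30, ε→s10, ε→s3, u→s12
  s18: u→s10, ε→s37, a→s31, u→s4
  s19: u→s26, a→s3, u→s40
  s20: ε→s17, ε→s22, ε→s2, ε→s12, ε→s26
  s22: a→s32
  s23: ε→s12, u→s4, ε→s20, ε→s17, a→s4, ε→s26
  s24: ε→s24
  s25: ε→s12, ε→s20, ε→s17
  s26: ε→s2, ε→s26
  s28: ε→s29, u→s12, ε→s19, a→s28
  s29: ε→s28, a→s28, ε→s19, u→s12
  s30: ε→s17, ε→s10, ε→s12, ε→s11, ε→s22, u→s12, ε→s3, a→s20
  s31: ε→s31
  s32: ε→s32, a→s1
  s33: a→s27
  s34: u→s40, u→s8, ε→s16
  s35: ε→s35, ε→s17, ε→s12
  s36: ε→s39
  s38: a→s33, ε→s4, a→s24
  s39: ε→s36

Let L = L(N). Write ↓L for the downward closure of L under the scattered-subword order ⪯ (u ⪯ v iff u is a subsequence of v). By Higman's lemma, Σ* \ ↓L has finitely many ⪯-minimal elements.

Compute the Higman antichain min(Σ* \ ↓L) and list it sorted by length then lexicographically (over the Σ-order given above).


|Q|=41, |F|=4, |δ|=131 (83 ε).
min D↑ (4 st, q0=0, F={3}): 0:u→1,a→0 1:u→1,a→2 2:u→3,a→2 3:u→3,a→3.
'uau': run [25, 24, 22, 18] end={s1,s10,s11,s12,s17,s2,s20,s22,s25,s26,s27,s3,…} — reject; 3/3 del acc.
1 words, ⪯-incomp.

min(Σ*\↓L) = [uau].


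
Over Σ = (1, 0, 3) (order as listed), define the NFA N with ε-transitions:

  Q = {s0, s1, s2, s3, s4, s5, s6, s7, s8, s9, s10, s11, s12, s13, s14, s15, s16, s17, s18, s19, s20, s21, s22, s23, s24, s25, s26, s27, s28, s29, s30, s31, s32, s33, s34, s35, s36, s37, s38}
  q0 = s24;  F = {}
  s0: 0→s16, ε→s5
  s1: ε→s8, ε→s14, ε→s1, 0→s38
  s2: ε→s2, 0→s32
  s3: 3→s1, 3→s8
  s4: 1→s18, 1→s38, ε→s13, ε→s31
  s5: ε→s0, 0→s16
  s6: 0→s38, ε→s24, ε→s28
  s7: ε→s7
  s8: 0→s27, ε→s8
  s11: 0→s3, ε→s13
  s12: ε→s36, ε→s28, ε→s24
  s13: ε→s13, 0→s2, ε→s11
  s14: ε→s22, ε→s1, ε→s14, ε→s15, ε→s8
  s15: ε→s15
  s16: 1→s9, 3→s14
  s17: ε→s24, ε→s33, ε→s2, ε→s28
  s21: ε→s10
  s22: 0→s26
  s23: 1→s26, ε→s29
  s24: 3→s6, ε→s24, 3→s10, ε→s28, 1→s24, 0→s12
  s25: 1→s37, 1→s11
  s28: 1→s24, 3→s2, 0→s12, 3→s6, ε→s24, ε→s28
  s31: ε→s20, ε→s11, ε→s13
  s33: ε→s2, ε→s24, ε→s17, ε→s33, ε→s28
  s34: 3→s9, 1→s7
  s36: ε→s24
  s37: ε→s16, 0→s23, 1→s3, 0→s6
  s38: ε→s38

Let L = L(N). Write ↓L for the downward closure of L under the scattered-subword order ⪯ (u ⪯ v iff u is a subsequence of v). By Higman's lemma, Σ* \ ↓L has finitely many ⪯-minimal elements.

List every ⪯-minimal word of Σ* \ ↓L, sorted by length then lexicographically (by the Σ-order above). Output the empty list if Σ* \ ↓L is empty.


|Q|=39, |F|=0, |δ|=76 (45 ε).
min D↑ (1 st, q0=0, F={0}): 0:1→0,0→0,3→0 [Hopcroft].
ε ∈ L(D↑) — L = ∅.

A = [ε].


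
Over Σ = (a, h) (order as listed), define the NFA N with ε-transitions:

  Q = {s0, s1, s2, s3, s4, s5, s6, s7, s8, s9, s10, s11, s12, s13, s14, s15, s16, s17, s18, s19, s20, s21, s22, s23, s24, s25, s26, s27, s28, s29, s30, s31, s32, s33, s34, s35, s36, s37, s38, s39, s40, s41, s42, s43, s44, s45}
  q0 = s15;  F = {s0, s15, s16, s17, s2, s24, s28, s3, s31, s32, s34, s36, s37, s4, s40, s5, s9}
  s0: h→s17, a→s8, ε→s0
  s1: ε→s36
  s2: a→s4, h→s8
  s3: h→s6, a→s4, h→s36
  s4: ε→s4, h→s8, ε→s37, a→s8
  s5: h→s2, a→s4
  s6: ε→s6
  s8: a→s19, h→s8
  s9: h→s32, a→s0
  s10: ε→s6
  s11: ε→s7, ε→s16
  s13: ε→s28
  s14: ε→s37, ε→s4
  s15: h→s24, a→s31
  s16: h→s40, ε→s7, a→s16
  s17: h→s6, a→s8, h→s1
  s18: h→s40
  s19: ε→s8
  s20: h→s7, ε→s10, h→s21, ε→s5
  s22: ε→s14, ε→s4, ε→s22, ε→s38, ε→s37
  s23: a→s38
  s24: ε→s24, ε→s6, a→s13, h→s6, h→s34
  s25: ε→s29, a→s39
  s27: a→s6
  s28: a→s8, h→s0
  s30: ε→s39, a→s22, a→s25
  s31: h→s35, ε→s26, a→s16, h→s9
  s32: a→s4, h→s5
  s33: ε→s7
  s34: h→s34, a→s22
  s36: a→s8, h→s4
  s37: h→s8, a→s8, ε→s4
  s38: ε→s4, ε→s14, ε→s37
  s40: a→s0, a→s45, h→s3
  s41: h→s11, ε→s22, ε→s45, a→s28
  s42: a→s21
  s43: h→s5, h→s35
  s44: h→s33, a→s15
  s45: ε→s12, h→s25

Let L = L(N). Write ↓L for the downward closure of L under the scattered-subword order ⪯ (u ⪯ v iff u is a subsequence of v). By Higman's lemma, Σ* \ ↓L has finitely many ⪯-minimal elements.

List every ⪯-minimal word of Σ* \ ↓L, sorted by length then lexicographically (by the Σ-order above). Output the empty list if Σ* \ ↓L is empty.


|Q|=46, |F|=17, |δ|=90 (33 ε).
min D↑ (17 st, q0=0, F={10}): 0:a→1,h→2 1:a→3,h→4 2:a→5,h→6 3:a→3,h→7 4:a→8,h→9 5:a→10,h→8 6:a→11,h→6 7:a→8,h→12 8:a→10,h→13 9:a→11,h→14 10:a→10,h→10 11:a→10,h→10 12:a→11,h→15 13:a→10,h→15 14:a→11,h→16 15:a→10,h→11 16:a→11,h→10.
'haa': |S_i|=[33, 28, 19, 3] end={s19,s39,s8} — reject; 3/3 del acc.
'hhah': |S_i|=[33, 28, 20, 8, 2] end={s19,s8} ∉↓L; 4/4 deletions ∈↓L.
'aahhha': |S_i|=[33, 30, 18, 16, 12, 7, 2] end={s19,s8} ∉↓L; 6/6 del acc.
'ahhhhh': run [33, 30, 21, 15, 9, 5, 2] end={s19,s8} rej; 6/6 del acc.
4 minimals (antichain).

min(Σ*\↓L) = [haa, hhah, aahhha, ahhhhh].


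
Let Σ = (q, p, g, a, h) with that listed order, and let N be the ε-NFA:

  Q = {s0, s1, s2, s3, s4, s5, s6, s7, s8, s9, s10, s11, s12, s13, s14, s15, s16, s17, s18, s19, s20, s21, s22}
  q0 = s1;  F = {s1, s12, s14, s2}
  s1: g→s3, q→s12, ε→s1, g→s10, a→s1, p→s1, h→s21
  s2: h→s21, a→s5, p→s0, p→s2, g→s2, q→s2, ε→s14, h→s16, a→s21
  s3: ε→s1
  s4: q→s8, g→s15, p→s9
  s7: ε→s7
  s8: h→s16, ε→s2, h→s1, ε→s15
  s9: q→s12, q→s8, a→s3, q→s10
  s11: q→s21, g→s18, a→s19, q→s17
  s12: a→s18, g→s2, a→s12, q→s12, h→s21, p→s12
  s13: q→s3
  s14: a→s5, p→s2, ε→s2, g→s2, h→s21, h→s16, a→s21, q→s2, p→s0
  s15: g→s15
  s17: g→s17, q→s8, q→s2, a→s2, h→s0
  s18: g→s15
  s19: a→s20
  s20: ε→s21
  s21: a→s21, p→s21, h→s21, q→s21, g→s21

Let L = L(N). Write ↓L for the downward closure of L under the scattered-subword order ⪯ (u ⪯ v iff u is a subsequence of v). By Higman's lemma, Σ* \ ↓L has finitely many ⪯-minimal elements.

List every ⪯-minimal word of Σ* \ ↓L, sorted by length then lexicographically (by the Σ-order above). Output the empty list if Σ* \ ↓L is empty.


Antichain: [h, qga].

|Q|=23, |F|=4, |δ|=63 (8 ε).
min D↑ (4 st, q0=0, F={2}): 0:q→1,p→0,g→0,a→0,h→2 1:q→1,p→1,g→3,a→1,h→2 2:q→2,p→2,g→2,a→2,h→2 3:q→3,p→3,g→3,a→2,h→2 [Hopcroft].
'h': N↓-sim [12, 2] end={s16,s21} — reject; 1/1 single-dels accept.
'qga': |S_i|=[12, 9, 7, 2] end={s21,s5} — reject; 3/3 del acc.
2 words, ⪯-incomp.


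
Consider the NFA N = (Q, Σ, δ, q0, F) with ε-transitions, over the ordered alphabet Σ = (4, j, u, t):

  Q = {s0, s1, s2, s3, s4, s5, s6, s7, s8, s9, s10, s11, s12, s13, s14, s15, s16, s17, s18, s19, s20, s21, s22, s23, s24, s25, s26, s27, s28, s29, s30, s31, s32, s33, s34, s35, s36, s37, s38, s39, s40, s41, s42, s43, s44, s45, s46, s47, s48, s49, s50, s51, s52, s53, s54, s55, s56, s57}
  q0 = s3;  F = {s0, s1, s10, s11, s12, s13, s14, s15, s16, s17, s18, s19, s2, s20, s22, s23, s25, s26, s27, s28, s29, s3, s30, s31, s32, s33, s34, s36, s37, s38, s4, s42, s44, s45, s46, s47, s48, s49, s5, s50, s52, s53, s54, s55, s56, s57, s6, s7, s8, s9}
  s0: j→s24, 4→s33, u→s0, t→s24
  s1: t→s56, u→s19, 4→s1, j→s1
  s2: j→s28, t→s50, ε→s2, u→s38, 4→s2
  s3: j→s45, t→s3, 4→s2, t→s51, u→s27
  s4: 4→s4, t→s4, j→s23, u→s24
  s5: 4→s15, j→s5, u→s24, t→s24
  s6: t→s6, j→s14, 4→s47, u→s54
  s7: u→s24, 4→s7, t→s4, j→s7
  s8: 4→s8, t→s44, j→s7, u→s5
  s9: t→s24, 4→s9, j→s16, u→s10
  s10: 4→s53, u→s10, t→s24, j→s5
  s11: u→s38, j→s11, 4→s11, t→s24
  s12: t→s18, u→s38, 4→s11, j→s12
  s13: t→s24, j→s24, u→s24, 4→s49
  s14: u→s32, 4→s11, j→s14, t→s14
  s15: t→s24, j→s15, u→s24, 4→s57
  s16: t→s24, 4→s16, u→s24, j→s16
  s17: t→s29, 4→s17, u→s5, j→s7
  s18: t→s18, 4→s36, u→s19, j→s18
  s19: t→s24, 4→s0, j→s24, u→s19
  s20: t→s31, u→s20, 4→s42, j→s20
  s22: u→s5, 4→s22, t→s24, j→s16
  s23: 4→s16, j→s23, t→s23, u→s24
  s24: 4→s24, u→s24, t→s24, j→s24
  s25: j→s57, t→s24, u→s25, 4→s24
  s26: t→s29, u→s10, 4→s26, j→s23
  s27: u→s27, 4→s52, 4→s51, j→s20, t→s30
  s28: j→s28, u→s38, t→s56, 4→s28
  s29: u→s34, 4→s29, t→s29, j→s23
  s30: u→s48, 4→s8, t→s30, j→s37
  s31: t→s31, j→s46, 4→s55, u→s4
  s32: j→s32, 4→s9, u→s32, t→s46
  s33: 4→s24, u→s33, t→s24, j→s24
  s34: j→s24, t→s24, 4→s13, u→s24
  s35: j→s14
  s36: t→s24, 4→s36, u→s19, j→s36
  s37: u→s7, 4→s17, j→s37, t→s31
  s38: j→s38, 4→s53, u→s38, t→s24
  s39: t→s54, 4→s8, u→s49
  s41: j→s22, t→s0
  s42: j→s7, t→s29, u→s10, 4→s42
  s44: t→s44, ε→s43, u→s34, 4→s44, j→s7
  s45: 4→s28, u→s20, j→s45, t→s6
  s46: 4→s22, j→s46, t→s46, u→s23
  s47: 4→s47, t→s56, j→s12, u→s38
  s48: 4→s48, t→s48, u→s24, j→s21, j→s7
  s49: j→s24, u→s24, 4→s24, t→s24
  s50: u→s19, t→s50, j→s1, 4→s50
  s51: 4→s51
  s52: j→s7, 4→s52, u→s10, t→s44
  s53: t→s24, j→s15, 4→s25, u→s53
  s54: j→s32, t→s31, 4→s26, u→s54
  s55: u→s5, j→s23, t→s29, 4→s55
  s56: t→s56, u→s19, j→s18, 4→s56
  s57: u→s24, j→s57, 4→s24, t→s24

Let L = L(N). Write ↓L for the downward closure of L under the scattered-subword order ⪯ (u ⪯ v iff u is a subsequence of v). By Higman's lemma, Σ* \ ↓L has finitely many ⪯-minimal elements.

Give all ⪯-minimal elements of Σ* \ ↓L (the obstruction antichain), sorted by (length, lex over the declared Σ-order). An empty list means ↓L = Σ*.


A = [4ut, 4tuj, u4ju, utuu, 4u444, jtj4t].

|Q|=58, |F|=50, |δ|=216 (2 ε).
min D↑ (51 st, q0=0, F={13}): 0:4→1,j→2,u→3,t→0 1:4→1,j→4,u→5,t→6 2:4→4,j→2,u→7,t→8 3:4→9,j→7,u→3,t→10 4:4→4,j→4,u→5,t→11 5:4→12,j→5,u→5,t→13 6:4→6,j→14,u→15,t→6 7:4→16,j→7,u→7,t→17 8:4→18,j→19,u→20,t→8 9:4→9,j→21,u→22,t→23 10:4→24,j→25,u→26,t→10 11:4→11,j→27,u→15,t→11 12:4→28,j→29,u→12,t→13 13:4→13,j→13,u→13,t→13 14:4→14,j→14,u→15,t→11 15:4→30,j→13,u→15,t→13 16:4→16,j→21,u→22,t→31 17:4→32,j→33,u→34,t→17 18:4→18,j→35,u→5,t→11 19:4→36,j→19,u→37,t→19 20:4→38,j→37,u→20,t→17 21:4→21,j→21,u→13,t→34 22:4→12,j→39,u→22,t→13 23:4→23,j→21,u→40,t→23 24:4→24,j→21,u→39,t→23 25:4→41,j→25,u→21,t→17 26:4→26,j→21,u→13,t→26 27:4→42,j→27,u→15,t→27 28:4→13,j→43,u→28,t→13 29:4→43,j→29,u→13,t→13 30:4→44,j→13,u→30,t→13 31:4→31,j→45,u→40,t→31 32:4→32,j→45,u→39,t→31 33:4→46,j→33,u→45,t→33 34:4→34,j→45,u→13,t→34 35:4→36,j→35,u→5,t→27 36:4→36,j→36,u→5,t→13 37:4→47,j→37,u→37,t→33 38:4→38,j→45,u→22,t→31 39:4→29,j→39,u→13,t→13 40:4→48,j→13,u→13,t→13 41:4→41,j→21,u→39,t→31 42:4→42,j→42,u→15,t→13 43:4→13,j→43,u→13,t→13 44:4→13,j→13,u→44,t→13 45:4→49,j→45,u→13,t→45 46:4→46,j→49,u→39,t→13 47:4→47,j→49,u→22,t→13 48:4→50,j→13,u→13,t→13 49:4→49,j→49,u→13,t→13 50:4→13,j→13,u→13,t→13.
'4ut': run [54, 42, 14, 1] end={s24} — reject; 3/3 single-dels accept.
'4tuj': run [54, 42, 21, 7, 1] end={s24} rej; 4/4 del acc.
'u4ju': run [54, 40, 30, 9, 1] end={s24} ∉↓L; 4/4 deletions ∈↓L.
'utuu': N↓-sim [54, 40, 24, 13, 1] end={s24} — reject; 4/4 del acc.
'4u444': run [54, 42, 14, 9, 5, 1] end={s24} — reject; 5/5 del acc.
'jtj4t': run [54, 43, 34, 22, 16, 1] end={s24} rej; 5/5 single-dels accept.
6 words, ⪯-incomp.


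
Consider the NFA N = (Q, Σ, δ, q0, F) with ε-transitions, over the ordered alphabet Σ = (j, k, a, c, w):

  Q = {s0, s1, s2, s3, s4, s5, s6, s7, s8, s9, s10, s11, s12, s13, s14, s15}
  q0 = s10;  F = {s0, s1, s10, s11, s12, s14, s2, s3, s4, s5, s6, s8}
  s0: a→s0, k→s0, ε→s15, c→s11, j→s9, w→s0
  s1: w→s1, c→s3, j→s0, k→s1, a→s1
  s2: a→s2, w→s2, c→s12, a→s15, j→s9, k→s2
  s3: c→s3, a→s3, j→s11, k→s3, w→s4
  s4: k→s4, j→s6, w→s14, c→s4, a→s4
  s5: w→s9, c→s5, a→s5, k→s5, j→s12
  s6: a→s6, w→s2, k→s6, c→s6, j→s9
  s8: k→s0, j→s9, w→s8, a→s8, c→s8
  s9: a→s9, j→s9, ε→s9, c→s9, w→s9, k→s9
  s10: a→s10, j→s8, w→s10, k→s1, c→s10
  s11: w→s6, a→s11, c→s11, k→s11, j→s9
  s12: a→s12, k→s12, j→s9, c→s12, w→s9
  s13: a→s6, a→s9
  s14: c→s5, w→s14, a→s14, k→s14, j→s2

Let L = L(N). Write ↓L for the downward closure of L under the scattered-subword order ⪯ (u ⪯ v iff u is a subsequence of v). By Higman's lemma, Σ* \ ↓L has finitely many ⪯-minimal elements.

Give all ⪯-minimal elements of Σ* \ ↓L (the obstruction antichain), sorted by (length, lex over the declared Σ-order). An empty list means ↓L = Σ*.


A = [jj, kcwwcw].

|Q|=16, |F|=12, |δ|=70 (2 ε).
min D↑ (13 st, q0=0, F={3}): 0:j→1,k→2,a→0,c→0,w→0 1:j→3,k→4,a→1,c→1,w→1 2:j→4,k→2,a→2,c→5,w→2 3:j→3,k→3,a→3,c→3,w→3 4:j→3,k→4,a→4,c→6,w→4 5:j→6,k→5,a→5,c→5,w→7 6:j→3,k→6,a→6,c→6,w→8 7:j→8,k→7,a→7,c→7,w→9 8:j→3,k→8,a→8,c→8,w→10 9:j→10,k→9,a→9,c→11,w→9 10:j→3,k→10,a→10,c→12,w→10 11:j→12,k→11,a→11,c→11,w→3 12:j→3,k→12,a→12,c→12,w→3.
'jj': N↓-sim [14, 8, 1] end={s9} ∉↓L; 2/2 single-dels accept.
'kcwwcw': run [14, 12, 10, 8, 6, 3, 1] end={s9} — reject; 6/6 del acc.
2 words, ⪯-incomp.


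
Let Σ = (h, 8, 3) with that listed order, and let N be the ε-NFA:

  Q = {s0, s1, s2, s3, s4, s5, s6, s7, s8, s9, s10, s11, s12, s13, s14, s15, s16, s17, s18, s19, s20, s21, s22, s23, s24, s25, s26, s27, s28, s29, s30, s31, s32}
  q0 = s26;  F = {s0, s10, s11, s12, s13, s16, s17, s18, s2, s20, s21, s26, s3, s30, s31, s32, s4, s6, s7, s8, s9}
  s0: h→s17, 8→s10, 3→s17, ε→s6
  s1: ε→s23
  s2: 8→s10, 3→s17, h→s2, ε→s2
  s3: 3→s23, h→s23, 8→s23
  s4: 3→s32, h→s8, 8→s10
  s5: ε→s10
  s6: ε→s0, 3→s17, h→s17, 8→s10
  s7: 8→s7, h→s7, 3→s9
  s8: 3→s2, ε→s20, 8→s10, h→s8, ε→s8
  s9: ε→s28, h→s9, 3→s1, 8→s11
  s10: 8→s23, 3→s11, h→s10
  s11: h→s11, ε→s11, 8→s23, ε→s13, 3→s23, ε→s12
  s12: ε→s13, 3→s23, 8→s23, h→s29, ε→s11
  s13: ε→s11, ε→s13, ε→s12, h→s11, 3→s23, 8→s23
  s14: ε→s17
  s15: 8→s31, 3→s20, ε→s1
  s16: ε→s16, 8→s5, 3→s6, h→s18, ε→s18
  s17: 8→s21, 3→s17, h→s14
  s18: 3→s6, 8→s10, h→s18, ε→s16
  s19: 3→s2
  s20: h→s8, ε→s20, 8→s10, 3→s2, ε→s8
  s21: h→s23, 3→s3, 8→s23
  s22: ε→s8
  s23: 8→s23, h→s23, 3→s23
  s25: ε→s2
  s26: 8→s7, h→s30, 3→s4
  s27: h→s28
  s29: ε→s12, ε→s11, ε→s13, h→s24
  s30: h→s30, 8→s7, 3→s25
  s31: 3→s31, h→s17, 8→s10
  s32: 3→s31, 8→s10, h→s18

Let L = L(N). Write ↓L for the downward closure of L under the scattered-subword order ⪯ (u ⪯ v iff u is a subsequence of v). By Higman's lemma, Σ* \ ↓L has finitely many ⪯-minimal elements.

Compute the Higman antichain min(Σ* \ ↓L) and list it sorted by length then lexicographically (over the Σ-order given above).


|Q|=33, |F|=21, |δ|=99 (28 ε).
min D↑ (17 st, q0=0, F={11}): 0:h→1,8→2,3→3 1:h→1,8→2,3→4 2:h→2,8→2,3→5 3:h→6,8→7,3→8 4:h→4,8→7,3→9 5:h→5,8→10,3→11 6:h→6,8→7,3→4 7:h→7,8→11,3→10 8:h→12,8→7,3→13 9:h→9,8→14,3→9 10:h→10,8→11,3→11 11:h→11,8→11,3→11 12:h→12,8→7,3→15 13:h→9,8→7,3→13 14:h→11,8→11,3→16 15:h→9,8→7,3→9 16:h→11,8→11,3→11 (ε-aug+det+¬).
'833': |S_i|=[29, 14, 10, 2] end={s1,s23} ∉↓L; 3/3 deletions ∈↓L.
'388': |S_i|=[29, 26, 10, 1] end={s23} rej; 3/3 deletions ∈↓L.
'h338h': N↓-sim [29, 25, 18, 11, 3, 1] end={s23} rej; 5/5 single-dels accept.
'333h8h': N↓-sim [29, 26, 20, 14, 11, 3, 1] end={s23} — reject; 6/6 del acc.
4 words, ⪯-incomp.

Antichain: [833, 388, h338h, 333h8h].


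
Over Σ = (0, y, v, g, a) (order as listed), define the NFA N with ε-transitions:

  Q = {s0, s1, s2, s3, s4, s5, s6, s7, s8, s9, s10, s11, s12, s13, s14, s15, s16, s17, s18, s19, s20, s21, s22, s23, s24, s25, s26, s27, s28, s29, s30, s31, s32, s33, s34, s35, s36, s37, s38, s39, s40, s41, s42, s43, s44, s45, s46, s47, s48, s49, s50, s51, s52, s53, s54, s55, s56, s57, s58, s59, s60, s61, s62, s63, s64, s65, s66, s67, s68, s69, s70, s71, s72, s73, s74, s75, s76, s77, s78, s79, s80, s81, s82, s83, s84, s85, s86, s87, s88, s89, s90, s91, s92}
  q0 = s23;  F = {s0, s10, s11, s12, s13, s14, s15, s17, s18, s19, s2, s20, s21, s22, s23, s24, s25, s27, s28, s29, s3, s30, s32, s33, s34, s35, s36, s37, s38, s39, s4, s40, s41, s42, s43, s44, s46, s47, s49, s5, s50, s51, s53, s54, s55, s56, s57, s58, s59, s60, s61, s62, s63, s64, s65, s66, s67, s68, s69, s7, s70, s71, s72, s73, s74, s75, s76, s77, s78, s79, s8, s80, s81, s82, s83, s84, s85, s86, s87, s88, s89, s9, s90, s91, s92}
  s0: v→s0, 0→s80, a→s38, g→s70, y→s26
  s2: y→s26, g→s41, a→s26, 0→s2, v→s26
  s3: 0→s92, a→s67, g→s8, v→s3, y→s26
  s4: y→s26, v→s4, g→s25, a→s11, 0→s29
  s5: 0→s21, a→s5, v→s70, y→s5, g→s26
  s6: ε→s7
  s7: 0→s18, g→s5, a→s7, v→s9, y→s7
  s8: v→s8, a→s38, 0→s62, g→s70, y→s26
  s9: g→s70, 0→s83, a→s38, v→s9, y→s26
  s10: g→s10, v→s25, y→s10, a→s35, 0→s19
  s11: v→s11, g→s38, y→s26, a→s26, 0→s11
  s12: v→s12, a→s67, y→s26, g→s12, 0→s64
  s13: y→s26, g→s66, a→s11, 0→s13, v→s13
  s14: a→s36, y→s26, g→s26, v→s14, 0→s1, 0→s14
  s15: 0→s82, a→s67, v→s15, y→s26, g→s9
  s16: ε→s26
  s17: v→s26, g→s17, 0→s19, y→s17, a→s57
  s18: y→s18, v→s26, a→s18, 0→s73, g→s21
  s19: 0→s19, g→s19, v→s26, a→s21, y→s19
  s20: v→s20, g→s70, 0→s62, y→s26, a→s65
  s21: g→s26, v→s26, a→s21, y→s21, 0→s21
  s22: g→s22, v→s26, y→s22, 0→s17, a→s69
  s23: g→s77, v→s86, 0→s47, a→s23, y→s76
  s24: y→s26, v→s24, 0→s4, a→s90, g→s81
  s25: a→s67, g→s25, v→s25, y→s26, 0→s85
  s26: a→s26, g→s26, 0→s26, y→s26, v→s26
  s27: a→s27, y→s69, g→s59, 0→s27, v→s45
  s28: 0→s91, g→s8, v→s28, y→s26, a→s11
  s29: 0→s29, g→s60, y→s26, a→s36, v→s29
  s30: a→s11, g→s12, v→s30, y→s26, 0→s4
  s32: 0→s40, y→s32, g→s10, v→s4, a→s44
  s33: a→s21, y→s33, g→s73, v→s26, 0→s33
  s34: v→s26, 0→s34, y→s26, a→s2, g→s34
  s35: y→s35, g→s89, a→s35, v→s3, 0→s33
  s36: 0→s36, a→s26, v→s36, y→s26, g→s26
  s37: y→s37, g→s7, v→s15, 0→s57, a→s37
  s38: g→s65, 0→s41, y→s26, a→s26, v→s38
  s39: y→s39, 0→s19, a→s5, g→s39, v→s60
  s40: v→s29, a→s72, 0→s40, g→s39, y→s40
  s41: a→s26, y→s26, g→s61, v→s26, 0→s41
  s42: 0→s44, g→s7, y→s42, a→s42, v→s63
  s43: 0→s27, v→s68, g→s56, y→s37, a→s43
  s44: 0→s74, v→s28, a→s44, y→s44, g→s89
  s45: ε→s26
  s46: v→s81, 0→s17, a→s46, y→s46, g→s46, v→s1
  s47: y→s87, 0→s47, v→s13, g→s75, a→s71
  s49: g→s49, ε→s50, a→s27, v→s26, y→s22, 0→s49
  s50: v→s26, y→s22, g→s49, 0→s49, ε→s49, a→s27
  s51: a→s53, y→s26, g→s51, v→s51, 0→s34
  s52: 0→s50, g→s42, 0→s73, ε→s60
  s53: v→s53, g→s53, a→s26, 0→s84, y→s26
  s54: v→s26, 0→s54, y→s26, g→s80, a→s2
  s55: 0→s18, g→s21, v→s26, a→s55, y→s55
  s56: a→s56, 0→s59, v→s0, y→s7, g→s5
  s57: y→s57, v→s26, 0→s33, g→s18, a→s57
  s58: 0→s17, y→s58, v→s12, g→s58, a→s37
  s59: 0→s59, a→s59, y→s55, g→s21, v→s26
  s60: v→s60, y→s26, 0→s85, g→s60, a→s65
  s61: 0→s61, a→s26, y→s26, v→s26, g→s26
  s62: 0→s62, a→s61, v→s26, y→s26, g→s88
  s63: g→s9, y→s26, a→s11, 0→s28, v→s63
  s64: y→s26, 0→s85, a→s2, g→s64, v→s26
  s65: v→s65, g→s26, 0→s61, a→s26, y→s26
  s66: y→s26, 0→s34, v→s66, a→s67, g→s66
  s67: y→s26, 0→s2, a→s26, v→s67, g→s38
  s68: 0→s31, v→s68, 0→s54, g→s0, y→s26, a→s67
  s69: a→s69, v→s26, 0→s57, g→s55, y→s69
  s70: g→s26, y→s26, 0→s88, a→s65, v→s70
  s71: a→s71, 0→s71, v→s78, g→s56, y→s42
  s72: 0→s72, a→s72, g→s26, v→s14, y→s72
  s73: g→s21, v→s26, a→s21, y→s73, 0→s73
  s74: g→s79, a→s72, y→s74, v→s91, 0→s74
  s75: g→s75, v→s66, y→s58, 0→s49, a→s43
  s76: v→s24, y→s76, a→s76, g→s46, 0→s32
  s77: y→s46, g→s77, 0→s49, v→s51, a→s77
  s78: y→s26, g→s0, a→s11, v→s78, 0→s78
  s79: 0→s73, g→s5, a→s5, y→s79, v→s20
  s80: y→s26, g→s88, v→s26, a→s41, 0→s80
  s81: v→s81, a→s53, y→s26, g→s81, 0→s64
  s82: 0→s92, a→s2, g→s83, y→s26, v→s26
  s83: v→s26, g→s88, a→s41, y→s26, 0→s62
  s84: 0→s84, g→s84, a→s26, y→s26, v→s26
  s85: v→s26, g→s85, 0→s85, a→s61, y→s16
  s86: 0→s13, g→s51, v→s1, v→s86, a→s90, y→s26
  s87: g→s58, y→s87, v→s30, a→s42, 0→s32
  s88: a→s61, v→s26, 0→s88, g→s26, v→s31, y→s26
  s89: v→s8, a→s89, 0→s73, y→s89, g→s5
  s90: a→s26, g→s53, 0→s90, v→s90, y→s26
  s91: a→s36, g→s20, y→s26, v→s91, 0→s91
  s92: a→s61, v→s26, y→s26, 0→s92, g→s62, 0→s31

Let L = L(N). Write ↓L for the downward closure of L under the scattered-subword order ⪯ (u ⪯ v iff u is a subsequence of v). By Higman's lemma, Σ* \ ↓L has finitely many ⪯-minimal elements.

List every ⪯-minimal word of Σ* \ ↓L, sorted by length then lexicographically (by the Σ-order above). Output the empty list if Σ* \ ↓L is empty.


min(Σ*\↓L) = [vy, vaa, g0v, 0aggg, y00ag].

|Q|=93, |F|=85, |δ|=445 (6 ε).
min D↑ (85 st, q0=0, F={12}): 0:0→1,y→2,v→3,g→4,a→0 1:0→1,y→5,v→6,g→7,a→8 2:0→9,y→2,v→10,g→11,a→2 3:0→6,y→12,v→3,g→13,a→14 4:0→15,y→11,v→13,g→4,a→4 5:0→9,y→5,v→16,g→17,a→18 6:0→6,y→12,v→6,g→19,a→20 7:0→15,y→17,v→19,g→7,a→21 8:0→8,y→18,v→22,g→23,a→8 9:0→24,y→9,v→25,g→26,a→27 10:0→25,y→12,v→10,g→28,a→14 11:0→29,y→11,v→28,g→11,a→11 12:0→12,y→12,v→12,g→12,a→12 13:0→30,y→12,v→13,g→13,a→31 14:0→14,y→12,v→14,g→31,a→12 15:0→15,y→32,v→12,g→15,a→33 16:0→25,y→12,v→16,g→34,a→20 17:0→29,y→17,v→34,g→17,a→35 18:0→27,y→18,v→36,g→37,a→18 19:0→30,y→12,v→19,g→19,a→38 20:0→20,y→12,v→20,g→39,a→12 21:0→33,y→35,v→40,g→23,a→21 22:0→22,y→12,v→22,g→41,a→20 23:0→42,y→37,v→41,g→43,a→23 24:0→24,y→24,v→44,g→45,a→46 25:0→44,y→12,v→25,g→47,a→20 26:0→48,y→26,v→47,g→26,a→49 27:0→50,y→27,v→51,g→52,a→27 28:0→53,y→12,v→28,g→28,a→31 29:0→48,y→29,v→12,g→29,a→54 30:0→30,y→12,v→12,g→30,a→55 31:0→56,y→12,v→31,g→31,a→12 32:0→29,y→32,v→12,g→32,a→57 33:0→33,y→57,v→12,g→42,a→33 34:0→53,y→12,v→34,g→34,a→38 35:0→54,y→35,v→58,g→37,a→35 36:0→51,y→12,v→36,g→59,a→20 37:0→60,y→37,v→59,g→43,a→37 38:0→55,y→12,v→38,g→39,a→12 39:0→61,y→12,v→39,g→62,a→12 40:0→63,y→12,v→40,g→41,a→38 41:0→64,y→12,v→41,g→65,a→39 42:0→42,y→66,v→12,g→67,a→42 43:0→67,y→43,v→65,g→12,a→43 44:0→44,y→12,v→44,g→68,a→69 45:0→48,y→45,v→68,g→45,a→43 46:0→46,y→46,v→70,g→12,a→46 47:0→71,y→12,v→47,g→47,a→38 48:0→48,y→48,v→12,g→48,a→67 49:0→72,y→49,v→73,g→52,a→49 50:0→50,y→50,v→74,g→75,a→46 51:0→74,y→12,v→51,g→76,a→20 52:0→77,y→52,v→76,g→43,a→52 53:0→71,y→12,v→12,g→53,a→55 54:0→72,y→54,v→12,g→60,a→54 55:0→55,y→12,v→12,g→61,a→12 56:0→56,y→12,v→12,g→56,a→12 57:0→54,y→57,v→12,g→66,a→57 58:0→78,y→12,v→58,g→59,a→38 59:0→79,y→12,v→59,g→65,a→39 60:0→77,y→60,v→12,g→67,a→60 61:0→61,y→12,v→12,g→80,a→12 62:0→80,y→12,v→62,g→12,a→12 63:0→63,y→12,v→12,g→64,a→55 64:0→64,y→12,v→12,g→81,a→61 65:0→81,y→12,v→65,g→12,a→62 66:0→60,y→66,v→12,g→67,a→66 67:0→67,y→67,v→12,g→12,a→67 68:0→71,y→12,v→68,g→68,a→62 69:0→69,y→12,v→69,g→12,a→12 70:0→70,y→12,v→70,g→12,a→69 71:0→71,y→12,v→12,g→71,a→80 72:0→72,y→72,v→12,g→77,a→67 73:0→82,y→12,v→73,g→76,a→38 74:0→74,y→12,v→74,g→83,a→69 75:0→77,y→75,v→83,g→43,a→43 76:0→84,y→12,v→76,g→65,a→39 77:0→77,y→77,v→12,g→67,a→67 78:0→82,y→12,v→12,g→79,a→55 79:0→84,y→12,v→12,g→81,a→61 80:0→80,y→12,v→12,g→12,a→12 81:0→81,y→12,v→12,g→12,a→80 82:0→82,y→12,v→12,g→84,a→80 83:0→84,y→12,v→83,g→65,a→62 84:0→84,y→12,v→12,g→81,a→80.
'vy': |S_i|=[90, 51, 2] end={s16,s26} — reject; 2/2 single-dels accept.
'vaa': N↓-sim [90, 51, 12, 1] end={s26} rej; 3/3 deletions ∈↓L.
'g0v': run [90, 65, 32, 3] end={s26,s31,s45} ∉↓L; 3/3 single-dels accept.
'0aggg': N↓-sim [90, 82, 54, 25, 8, 1] end={s26} — reject; 5/5 single-dels accept.
'y00ag': |S_i|=[90, 68, 51, 34, 12, 1] end={s26} ∉↓L; 5/5 deletions ∈↓L.
5 minimals (antichain).


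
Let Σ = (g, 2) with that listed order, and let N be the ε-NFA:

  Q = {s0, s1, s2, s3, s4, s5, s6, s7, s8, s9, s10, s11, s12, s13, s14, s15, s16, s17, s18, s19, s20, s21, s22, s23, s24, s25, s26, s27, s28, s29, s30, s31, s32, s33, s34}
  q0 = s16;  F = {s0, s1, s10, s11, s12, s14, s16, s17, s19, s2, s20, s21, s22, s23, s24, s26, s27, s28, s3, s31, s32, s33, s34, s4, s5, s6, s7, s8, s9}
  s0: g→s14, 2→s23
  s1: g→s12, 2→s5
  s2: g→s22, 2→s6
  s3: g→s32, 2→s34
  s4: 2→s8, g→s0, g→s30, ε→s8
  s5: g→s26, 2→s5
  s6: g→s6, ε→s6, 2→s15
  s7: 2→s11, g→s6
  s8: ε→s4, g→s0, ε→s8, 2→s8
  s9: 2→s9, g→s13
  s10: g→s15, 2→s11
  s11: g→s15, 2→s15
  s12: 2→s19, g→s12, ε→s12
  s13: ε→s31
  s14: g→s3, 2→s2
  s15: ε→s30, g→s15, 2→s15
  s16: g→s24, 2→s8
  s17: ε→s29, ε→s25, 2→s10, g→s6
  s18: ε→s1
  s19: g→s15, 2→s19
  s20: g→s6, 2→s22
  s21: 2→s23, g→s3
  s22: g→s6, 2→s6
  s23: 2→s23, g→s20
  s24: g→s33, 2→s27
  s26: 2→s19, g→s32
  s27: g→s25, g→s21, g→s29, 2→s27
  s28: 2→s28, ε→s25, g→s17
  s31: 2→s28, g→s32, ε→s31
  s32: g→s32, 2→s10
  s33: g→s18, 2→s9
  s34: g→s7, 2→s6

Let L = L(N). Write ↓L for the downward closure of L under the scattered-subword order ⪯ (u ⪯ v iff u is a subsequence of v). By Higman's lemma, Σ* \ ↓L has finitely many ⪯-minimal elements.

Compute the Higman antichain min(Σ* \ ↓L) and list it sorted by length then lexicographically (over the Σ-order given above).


Antichain: [gggg2g, 2gg222, 2g2gg2].

|Q|=35, |F|=29, |δ|=75 (12 ε).
min D↑ (29 st, q0=0, F={24}): 0:g→1,2→2 1:g→3,2→4 2:g→5,2→2 3:g→6,2→7 4:g→8,2→4 5:g→9,2→10 6:g→11,2→12 7:g→13,2→7 8:g→14,2→10 9:g→14,2→15 10:g→16,2→10 11:g→11,2→17 12:g→18,2→12 13:g→19,2→20 14:g→19,2→21 15:g→22,2→23 16:g→23,2→22 17:g→24,2→17 18:g→19,2→17 19:g→19,2→25 20:g→26,2→20 21:g→27,2→23 22:g→23,2→23 23:g→23,2→24 24:g→24,2→24 25:g→24,2→28 26:g→23,2→25 27:g→23,2→28 28:g→24,2→24.
'gggg2g': run [35, 32, 29, 23, 13, 5, 2] end={s15,s30} ∉↓L; 6/6 deletions ∈↓L.
'2gg222': |S_i|=[35, 29, 24, 16, 9, 4, 2] end={s15,s30} ∉↓L; 6/6 del acc.
'2g2gg2': N↓-sim [35, 29, 24, 16, 11, 3, 2] end={s15,s30} rej; 6/6 deletions ∈↓L.
3 words, ⪯-incomp.
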